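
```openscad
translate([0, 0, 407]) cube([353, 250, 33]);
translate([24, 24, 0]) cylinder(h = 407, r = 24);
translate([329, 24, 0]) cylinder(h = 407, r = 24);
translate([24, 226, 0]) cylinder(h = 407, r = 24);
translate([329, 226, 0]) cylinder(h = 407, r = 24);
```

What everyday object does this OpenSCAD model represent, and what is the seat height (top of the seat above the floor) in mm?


A stool. The seat height is 440 mm.

A 353×250×33 slab at z = 407 on four corner cylinders — a stool. The seat top is 407 + 33 = 440 mm.


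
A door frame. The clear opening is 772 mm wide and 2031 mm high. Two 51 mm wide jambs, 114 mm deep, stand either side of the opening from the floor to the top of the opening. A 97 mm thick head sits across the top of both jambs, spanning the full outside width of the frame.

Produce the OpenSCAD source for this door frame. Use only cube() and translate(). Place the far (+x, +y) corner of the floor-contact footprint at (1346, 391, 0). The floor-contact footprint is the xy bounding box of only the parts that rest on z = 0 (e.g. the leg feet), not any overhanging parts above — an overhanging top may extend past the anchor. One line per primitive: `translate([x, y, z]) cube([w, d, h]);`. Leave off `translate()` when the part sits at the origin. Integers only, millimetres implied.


translate([472, 277, 0]) cube([51, 114, 2031]);
translate([1295, 277, 0]) cube([51, 114, 2031]);
translate([472, 277, 2031]) cube([874, 114, 97]);


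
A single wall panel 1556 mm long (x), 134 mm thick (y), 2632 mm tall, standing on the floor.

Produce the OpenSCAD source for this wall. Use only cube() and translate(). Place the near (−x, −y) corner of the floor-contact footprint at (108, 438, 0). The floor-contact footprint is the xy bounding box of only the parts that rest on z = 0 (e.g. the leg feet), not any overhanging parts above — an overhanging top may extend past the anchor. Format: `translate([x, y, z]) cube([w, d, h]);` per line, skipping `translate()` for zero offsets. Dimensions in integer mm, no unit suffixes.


translate([108, 438, 0]) cube([1556, 134, 2632]);


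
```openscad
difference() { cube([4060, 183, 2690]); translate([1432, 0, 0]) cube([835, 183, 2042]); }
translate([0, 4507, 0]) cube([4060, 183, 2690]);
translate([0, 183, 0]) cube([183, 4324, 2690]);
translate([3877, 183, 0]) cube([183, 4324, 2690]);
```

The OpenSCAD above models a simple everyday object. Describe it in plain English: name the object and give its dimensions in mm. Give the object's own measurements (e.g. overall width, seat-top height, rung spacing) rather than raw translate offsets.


A single room: four walls, each 2690 mm tall and 183 mm thick, enclosing an outside footprint 4060×4690 mm (x × y), no floor or roof. The front and back walls (−y and +y sides) run the full x-width; the side walls fit between their inner faces. A door opening 835 mm wide and 2042 mm tall is cut through the front wall from the floor up, its −x edge 1432 mm from the wall's −x end.


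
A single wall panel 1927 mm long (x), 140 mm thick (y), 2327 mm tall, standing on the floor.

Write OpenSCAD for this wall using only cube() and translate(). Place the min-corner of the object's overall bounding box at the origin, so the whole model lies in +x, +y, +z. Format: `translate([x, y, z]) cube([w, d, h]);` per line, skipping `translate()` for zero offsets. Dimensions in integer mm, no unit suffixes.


cube([1927, 140, 2327]);


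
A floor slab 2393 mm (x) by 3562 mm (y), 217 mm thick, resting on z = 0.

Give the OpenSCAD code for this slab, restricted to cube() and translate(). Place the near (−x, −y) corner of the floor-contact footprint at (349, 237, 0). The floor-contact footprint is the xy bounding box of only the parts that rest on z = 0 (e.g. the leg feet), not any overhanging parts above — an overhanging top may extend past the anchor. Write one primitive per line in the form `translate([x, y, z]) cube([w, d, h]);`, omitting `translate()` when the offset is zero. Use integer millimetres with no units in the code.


translate([349, 237, 0]) cube([2393, 3562, 217]);


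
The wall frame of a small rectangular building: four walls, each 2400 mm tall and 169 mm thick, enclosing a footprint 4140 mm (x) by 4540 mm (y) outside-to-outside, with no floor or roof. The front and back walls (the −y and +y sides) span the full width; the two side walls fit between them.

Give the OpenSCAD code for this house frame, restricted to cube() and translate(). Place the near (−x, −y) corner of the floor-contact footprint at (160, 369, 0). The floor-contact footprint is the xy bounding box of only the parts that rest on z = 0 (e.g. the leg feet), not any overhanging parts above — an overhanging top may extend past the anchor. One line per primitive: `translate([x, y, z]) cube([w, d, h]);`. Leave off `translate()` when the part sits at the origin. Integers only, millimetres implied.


translate([160, 369, 0]) cube([4140, 169, 2400]);
translate([160, 4740, 0]) cube([4140, 169, 2400]);
translate([160, 538, 0]) cube([169, 4202, 2400]);
translate([4131, 538, 0]) cube([169, 4202, 2400]);


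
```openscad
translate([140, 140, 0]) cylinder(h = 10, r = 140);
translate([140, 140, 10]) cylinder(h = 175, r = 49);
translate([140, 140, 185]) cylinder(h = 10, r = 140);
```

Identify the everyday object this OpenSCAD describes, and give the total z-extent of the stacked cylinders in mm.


A spool. The overall height is 195 mm.

Three coaxial cylinders, large–small–large — a spool. Two 10 mm flanges and a 175 mm core give 10 + 175 + 10 = 195 mm.


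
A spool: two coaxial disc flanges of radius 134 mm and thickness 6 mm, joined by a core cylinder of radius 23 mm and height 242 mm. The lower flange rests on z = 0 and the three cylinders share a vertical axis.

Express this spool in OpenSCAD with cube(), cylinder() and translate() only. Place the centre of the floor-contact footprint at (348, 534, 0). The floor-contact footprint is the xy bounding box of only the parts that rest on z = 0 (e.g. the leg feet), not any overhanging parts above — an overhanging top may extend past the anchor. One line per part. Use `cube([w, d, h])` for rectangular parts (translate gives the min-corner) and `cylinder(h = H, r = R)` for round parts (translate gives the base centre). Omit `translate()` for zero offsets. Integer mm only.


translate([348, 534, 0]) cylinder(h = 6, r = 134);
translate([348, 534, 6]) cylinder(h = 242, r = 23);
translate([348, 534, 248]) cylinder(h = 6, r = 134);


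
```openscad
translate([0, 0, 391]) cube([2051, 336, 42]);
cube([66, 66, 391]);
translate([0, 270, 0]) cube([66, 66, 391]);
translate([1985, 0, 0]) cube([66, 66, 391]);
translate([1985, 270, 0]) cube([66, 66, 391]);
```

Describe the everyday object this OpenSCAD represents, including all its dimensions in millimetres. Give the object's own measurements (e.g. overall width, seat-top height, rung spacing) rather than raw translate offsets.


A bench: a 2051×336 mm seat slab, 42 mm thick, top at z = 433 mm, on four 66×66 mm square legs flush with the seat corners and standing on z = 0.


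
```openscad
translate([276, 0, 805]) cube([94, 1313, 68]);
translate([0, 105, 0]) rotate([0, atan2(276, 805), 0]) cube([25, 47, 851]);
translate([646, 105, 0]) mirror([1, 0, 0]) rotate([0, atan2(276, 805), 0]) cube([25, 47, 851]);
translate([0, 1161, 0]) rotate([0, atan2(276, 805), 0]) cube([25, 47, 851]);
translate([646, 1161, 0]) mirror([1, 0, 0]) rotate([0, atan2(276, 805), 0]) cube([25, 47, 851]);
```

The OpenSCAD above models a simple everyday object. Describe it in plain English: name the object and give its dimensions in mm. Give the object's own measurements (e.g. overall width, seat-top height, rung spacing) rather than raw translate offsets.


A sawhorse. A 94×1313×68 mm beam (x, y, z) sits on two A-frame leg pairs. Each pair is two raked legs of 25×47 mm section (47 mm along y) splaying symmetrically in x. Each leg rises 805 mm vertically over 276 mm of horizontal reach and is 851 mm long along its own axis. Every leg's outer bottom edge rests on the floor and its outer top edge meets a bottom edge of the beam — the left legs (tilting toward +x) meet the beam's −x bottom edge, the right legs (their mirror images, tilting toward −x) meet its +x bottom edge — so the leg tops tuck under the beam, the beam's underside is 805 mm above the floor, and the feet are 646 mm apart outside-to-outside with the beam centred between them. The two leg pairs are set in 105 mm from either end of the beam.


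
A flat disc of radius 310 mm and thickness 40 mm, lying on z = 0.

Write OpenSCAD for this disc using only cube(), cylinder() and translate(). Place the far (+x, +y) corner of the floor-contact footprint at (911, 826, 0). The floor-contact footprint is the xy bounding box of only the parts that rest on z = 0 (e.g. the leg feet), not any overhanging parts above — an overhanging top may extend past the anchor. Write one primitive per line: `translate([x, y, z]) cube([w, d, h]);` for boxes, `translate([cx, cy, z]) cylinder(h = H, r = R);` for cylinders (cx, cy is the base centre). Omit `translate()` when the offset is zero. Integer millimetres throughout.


translate([601, 516, 0]) cylinder(h = 40, r = 310);


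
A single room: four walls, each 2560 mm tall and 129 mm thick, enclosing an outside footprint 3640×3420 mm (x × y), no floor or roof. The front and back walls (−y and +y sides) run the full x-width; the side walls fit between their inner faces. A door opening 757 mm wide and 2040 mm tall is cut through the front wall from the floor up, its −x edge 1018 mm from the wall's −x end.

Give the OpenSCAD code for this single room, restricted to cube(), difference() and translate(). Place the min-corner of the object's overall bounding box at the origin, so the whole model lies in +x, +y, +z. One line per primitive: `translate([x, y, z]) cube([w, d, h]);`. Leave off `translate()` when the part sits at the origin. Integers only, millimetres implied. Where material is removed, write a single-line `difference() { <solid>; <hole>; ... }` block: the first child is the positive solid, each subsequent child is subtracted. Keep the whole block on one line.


difference() { cube([3640, 129, 2560]); translate([1018, 0, 0]) cube([757, 129, 2040]); }
translate([0, 3291, 0]) cube([3640, 129, 2560]);
translate([0, 129, 0]) cube([129, 3162, 2560]);
translate([3511, 129, 0]) cube([129, 3162, 2560]);


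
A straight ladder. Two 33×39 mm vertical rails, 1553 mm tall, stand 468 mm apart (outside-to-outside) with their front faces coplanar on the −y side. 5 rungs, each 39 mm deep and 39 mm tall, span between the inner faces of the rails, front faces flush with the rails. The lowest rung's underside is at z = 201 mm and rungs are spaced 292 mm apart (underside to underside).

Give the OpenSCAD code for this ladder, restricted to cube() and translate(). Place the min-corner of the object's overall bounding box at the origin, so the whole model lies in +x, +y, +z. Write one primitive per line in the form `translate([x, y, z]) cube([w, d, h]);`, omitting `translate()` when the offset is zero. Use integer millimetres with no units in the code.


cube([33, 39, 1553]);
translate([435, 0, 0]) cube([33, 39, 1553]);
translate([33, 0, 201]) cube([402, 39, 39]);
translate([33, 0, 493]) cube([402, 39, 39]);
translate([33, 0, 785]) cube([402, 39, 39]);
translate([33, 0, 1077]) cube([402, 39, 39]);
translate([33, 0, 1369]) cube([402, 39, 39]);


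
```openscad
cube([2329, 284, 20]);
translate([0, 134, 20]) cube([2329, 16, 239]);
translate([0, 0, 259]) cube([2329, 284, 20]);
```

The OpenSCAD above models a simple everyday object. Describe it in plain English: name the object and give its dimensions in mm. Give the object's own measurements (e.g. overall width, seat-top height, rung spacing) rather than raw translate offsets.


An I-beam lying along x, 2329 mm long. Overall section height 279 mm. Two flanges 284 mm wide (y) and 20 mm thick, one on the floor and one at the top; a web 16 mm thick runs between them, centred on the flange width.


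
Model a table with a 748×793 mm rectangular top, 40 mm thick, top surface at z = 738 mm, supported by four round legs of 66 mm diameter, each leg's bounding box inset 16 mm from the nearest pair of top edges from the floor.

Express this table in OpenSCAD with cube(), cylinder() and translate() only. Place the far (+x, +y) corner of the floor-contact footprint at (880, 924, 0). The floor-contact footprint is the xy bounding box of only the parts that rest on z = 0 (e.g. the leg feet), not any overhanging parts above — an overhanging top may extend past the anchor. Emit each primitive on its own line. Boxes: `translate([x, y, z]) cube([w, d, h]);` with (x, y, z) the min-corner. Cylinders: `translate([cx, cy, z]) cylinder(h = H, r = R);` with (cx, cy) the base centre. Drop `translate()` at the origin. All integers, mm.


translate([148, 147, 698]) cube([748, 793, 40]);
translate([197, 196, 0]) cylinder(h = 698, r = 33);
translate([847, 196, 0]) cylinder(h = 698, r = 33);
translate([197, 891, 0]) cylinder(h = 698, r = 33);
translate([847, 891, 0]) cylinder(h = 698, r = 33);


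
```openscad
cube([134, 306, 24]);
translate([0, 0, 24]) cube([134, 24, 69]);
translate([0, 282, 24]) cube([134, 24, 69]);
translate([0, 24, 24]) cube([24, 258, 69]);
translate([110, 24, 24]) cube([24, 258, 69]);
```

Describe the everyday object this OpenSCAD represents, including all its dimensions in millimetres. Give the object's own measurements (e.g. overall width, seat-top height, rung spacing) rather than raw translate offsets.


An open-topped rectangular box: outside dimensions 134×306×93 mm, with a uniform wall and base thickness of 24 mm. The base is a full 134×306 slab on the floor; four walls sit on top of the base. The front and back walls (the −y and +y sides) span the full width; the two side walls fit between them.


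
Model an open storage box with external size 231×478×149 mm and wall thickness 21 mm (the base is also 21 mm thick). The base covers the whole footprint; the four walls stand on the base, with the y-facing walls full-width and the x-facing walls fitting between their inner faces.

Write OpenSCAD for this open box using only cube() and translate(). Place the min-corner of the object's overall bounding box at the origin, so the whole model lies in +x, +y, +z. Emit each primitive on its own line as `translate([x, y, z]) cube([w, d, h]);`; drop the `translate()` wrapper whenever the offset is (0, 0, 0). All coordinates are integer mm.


cube([231, 478, 21]);
translate([0, 0, 21]) cube([231, 21, 128]);
translate([0, 457, 21]) cube([231, 21, 128]);
translate([0, 21, 21]) cube([21, 436, 128]);
translate([210, 21, 21]) cube([21, 436, 128]);


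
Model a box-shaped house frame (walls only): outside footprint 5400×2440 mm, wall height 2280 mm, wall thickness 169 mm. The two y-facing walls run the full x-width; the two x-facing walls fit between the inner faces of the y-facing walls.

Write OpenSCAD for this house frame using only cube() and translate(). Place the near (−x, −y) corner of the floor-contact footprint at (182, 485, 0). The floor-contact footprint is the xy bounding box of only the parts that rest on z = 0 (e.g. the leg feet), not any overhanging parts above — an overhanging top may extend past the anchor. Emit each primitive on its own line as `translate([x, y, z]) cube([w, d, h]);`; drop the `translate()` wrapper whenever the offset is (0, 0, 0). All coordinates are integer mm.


translate([182, 485, 0]) cube([5400, 169, 2280]);
translate([182, 2756, 0]) cube([5400, 169, 2280]);
translate([182, 654, 0]) cube([169, 2102, 2280]);
translate([5413, 654, 0]) cube([169, 2102, 2280]);


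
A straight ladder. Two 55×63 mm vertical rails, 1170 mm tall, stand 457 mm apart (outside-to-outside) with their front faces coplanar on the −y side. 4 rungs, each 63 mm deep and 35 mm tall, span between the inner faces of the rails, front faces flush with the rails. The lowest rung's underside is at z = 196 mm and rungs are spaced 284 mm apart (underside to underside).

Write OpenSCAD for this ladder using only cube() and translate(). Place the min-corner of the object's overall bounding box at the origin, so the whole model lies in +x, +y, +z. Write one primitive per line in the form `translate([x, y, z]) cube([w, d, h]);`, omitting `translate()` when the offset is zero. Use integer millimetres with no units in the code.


cube([55, 63, 1170]);
translate([402, 0, 0]) cube([55, 63, 1170]);
translate([55, 0, 196]) cube([347, 63, 35]);
translate([55, 0, 480]) cube([347, 63, 35]);
translate([55, 0, 764]) cube([347, 63, 35]);
translate([55, 0, 1048]) cube([347, 63, 35]);


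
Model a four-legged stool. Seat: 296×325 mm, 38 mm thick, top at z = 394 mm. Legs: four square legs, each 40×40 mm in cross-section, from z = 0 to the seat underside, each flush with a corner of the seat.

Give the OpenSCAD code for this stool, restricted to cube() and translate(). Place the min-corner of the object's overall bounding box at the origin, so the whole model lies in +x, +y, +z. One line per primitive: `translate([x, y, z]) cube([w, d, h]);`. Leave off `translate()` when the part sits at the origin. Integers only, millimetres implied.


translate([0, 0, 356]) cube([296, 325, 38]);
cube([40, 40, 356]);
translate([256, 0, 0]) cube([40, 40, 356]);
translate([0, 285, 0]) cube([40, 40, 356]);
translate([256, 285, 0]) cube([40, 40, 356]);


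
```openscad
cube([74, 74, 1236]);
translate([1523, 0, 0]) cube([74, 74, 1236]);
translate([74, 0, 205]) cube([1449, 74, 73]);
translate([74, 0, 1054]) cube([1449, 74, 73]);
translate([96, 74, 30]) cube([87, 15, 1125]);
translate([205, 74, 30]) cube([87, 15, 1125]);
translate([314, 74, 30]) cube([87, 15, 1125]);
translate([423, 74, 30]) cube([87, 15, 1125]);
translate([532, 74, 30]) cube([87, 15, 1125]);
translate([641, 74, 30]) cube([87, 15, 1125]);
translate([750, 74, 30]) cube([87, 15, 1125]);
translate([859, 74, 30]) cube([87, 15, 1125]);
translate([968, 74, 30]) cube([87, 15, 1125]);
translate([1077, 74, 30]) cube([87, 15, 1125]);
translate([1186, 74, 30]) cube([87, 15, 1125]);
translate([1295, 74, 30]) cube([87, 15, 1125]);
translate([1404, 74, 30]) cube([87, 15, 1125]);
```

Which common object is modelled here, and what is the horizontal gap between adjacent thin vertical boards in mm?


A fence section. The picket gap is 22 mm.

Two posts, two rails, 13 pickets — a fence section. Span 1449 mm holds 13 pickets of 87 mm with 14 equal gaps: ⌊(1449 − 13·87) / 14⌋ = 22 mm.


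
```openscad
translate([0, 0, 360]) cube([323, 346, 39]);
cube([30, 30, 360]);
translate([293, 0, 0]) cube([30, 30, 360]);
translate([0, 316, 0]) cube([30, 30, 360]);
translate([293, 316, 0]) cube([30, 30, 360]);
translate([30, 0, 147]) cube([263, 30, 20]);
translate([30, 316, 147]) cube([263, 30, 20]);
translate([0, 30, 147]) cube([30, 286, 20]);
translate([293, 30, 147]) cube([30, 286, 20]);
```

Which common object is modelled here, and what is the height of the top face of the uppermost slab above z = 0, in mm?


A stool. The seat height is 399 mm.

A 323×346×39 slab at z = 360 on four corner posts — a stool. The seat top is 360 + 39 = 399 mm.


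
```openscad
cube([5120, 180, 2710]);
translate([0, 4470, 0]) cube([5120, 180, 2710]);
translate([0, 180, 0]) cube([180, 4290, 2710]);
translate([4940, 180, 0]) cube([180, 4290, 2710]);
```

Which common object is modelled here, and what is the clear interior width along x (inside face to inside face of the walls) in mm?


A house (or room) frame. The interior width is 4760 mm.

Four 2710 mm walls enclosing a rectangle with no floor or roof — a room or house frame. Outside width is 5120 mm and wall thickness is 180 mm, so the interior width is 5120 − 2 × 180 = 4760 mm.


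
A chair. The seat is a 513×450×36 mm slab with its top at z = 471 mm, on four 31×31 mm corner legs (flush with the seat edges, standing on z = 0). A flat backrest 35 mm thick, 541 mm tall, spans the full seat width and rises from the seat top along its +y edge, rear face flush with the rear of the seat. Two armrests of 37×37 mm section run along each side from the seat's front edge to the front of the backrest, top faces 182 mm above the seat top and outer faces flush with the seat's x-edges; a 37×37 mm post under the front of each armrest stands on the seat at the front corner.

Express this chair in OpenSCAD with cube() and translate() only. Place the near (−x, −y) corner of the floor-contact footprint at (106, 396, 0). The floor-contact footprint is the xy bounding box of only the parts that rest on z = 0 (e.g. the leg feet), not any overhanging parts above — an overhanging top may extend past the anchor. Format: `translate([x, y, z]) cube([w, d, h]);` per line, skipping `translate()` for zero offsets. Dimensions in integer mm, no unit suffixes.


translate([106, 396, 435]) cube([513, 450, 36]);
translate([106, 396, 0]) cube([31, 31, 435]);
translate([588, 396, 0]) cube([31, 31, 435]);
translate([106, 815, 0]) cube([31, 31, 435]);
translate([588, 815, 0]) cube([31, 31, 435]);
translate([106, 811, 471]) cube([513, 35, 541]);
translate([106, 396, 616]) cube([37, 415, 37]);
translate([582, 396, 616]) cube([37, 415, 37]);
translate([106, 396, 471]) cube([37, 37, 145]);
translate([582, 396, 471]) cube([37, 37, 145]);


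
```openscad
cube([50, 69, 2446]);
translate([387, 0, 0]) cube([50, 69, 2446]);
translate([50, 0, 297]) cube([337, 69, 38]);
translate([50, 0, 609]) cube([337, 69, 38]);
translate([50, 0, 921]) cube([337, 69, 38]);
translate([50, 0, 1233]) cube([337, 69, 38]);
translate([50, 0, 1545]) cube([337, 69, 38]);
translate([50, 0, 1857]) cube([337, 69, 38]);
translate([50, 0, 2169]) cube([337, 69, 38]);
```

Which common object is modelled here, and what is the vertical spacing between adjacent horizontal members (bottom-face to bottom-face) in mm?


A ladder. The rung spacing is 312 mm.

Two tall 50×69 posts with 7 short bars between them — a ladder. Adjacent rungs sit at z = 297 and z = 609, so the spacing is 609 − 297 = 312 mm.


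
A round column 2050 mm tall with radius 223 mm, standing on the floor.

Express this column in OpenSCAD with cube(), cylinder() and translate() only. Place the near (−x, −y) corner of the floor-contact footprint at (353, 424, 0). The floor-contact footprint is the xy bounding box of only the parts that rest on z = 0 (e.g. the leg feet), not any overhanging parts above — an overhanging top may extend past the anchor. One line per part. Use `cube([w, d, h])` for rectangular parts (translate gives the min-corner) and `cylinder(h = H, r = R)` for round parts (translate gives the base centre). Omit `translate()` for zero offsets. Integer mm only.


translate([576, 647, 0]) cylinder(h = 2050, r = 223);


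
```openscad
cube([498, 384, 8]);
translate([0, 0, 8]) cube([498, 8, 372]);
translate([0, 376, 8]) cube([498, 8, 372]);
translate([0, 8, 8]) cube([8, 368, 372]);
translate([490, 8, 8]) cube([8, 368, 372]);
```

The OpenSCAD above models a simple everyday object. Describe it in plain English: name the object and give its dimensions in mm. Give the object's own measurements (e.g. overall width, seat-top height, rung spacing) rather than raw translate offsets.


An open-topped rectangular box: outside dimensions 498×384×380 mm, with a uniform wall and base thickness of 8 mm. The base is a full 498×384 slab on the floor; four walls sit on top of the base. The front and back walls (the −y and +y sides) span the full width; the two side walls fit between them.


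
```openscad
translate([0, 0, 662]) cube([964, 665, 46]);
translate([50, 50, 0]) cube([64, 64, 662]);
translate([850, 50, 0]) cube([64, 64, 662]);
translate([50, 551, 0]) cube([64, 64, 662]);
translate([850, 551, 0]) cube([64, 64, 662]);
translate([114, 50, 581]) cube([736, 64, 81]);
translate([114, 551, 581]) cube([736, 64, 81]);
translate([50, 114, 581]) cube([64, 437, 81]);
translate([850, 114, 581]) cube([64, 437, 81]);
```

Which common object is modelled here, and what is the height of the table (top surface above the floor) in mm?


A table. The table height is 708 mm.

A 964×665×46 slab sits at z = 662 on four 64 mm square posts — a table. The top surface is at 662 + 46 = 708 mm.


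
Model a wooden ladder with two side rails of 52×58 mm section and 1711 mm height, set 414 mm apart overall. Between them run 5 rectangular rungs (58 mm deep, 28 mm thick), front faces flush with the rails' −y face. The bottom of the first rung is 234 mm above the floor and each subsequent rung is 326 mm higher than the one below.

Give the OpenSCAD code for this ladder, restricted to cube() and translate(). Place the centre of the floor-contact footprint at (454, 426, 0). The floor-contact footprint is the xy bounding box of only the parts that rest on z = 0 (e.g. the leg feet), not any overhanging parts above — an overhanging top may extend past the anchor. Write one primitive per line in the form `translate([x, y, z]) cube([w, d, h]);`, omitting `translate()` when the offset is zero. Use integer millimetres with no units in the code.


translate([247, 397, 0]) cube([52, 58, 1711]);
translate([609, 397, 0]) cube([52, 58, 1711]);
translate([299, 397, 234]) cube([310, 58, 28]);
translate([299, 397, 560]) cube([310, 58, 28]);
translate([299, 397, 886]) cube([310, 58, 28]);
translate([299, 397, 1212]) cube([310, 58, 28]);
translate([299, 397, 1538]) cube([310, 58, 28]);


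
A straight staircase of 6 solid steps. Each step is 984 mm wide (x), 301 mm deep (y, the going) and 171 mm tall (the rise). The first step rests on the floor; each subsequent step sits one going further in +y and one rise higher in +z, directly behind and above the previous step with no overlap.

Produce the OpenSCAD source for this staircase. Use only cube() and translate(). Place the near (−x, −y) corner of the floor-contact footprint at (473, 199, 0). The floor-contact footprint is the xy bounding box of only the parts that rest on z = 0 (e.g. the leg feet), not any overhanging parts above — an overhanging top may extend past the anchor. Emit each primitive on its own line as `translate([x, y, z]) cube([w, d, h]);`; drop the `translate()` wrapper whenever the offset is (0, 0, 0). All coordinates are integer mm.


translate([473, 199, 0]) cube([984, 301, 171]);
translate([473, 500, 171]) cube([984, 301, 171]);
translate([473, 801, 342]) cube([984, 301, 171]);
translate([473, 1102, 513]) cube([984, 301, 171]);
translate([473, 1403, 684]) cube([984, 301, 171]);
translate([473, 1704, 855]) cube([984, 301, 171]);


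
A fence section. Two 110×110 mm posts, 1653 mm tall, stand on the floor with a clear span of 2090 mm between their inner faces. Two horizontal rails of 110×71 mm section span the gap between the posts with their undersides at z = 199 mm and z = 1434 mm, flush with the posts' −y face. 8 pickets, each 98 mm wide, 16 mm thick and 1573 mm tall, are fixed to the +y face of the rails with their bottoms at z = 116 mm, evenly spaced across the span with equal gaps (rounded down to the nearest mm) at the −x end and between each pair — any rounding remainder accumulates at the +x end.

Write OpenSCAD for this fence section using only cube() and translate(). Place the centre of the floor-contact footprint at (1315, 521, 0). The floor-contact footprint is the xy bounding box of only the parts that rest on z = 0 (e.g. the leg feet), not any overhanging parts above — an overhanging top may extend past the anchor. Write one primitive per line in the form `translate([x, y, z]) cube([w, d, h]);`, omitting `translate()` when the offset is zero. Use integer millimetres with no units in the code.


translate([160, 466, 0]) cube([110, 110, 1653]);
translate([2360, 466, 0]) cube([110, 110, 1653]);
translate([270, 466, 199]) cube([2090, 110, 71]);
translate([270, 466, 1434]) cube([2090, 110, 71]);
translate([415, 576, 116]) cube([98, 16, 1573]);
translate([658, 576, 116]) cube([98, 16, 1573]);
translate([901, 576, 116]) cube([98, 16, 1573]);
translate([1144, 576, 116]) cube([98, 16, 1573]);
translate([1387, 576, 116]) cube([98, 16, 1573]);
translate([1630, 576, 116]) cube([98, 16, 1573]);
translate([1873, 576, 116]) cube([98, 16, 1573]);
translate([2116, 576, 116]) cube([98, 16, 1573]);


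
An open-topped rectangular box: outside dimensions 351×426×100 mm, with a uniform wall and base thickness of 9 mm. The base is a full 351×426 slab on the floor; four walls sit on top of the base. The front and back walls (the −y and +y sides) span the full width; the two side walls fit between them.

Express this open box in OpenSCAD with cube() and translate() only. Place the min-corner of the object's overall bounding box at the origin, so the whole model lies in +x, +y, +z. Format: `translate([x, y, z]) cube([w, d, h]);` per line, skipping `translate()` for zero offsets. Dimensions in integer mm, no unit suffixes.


cube([351, 426, 9]);
translate([0, 0, 9]) cube([351, 9, 91]);
translate([0, 417, 9]) cube([351, 9, 91]);
translate([0, 9, 9]) cube([9, 408, 91]);
translate([342, 9, 9]) cube([9, 408, 91]);


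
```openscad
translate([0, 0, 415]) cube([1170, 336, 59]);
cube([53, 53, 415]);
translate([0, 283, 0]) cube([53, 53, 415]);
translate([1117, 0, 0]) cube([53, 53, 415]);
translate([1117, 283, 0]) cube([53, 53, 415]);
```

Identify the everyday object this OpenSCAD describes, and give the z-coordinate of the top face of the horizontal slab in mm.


A bench. The seat-top height is 474 mm.

A long slab on four corner posts — a bench. The slab sits at z = 415 with thickness 59, so the top is 415 + 59 = 474 mm.


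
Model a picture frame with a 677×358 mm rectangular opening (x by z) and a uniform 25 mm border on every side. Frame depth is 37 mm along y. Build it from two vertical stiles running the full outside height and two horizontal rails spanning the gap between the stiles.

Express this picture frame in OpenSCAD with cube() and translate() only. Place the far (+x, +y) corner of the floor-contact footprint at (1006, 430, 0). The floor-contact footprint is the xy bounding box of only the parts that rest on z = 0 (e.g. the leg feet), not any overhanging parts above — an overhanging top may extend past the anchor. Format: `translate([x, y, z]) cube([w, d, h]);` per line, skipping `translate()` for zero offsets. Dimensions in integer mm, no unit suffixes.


translate([279, 393, 0]) cube([25, 37, 408]);
translate([981, 393, 0]) cube([25, 37, 408]);
translate([304, 393, 0]) cube([677, 37, 25]);
translate([304, 393, 383]) cube([677, 37, 25]);


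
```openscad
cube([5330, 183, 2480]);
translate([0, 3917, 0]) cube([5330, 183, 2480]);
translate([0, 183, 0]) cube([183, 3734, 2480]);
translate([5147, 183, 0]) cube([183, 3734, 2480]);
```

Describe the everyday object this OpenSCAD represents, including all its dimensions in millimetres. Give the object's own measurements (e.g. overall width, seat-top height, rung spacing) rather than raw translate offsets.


The wall frame of a small rectangular building: four walls, each 2480 mm tall and 183 mm thick, enclosing a footprint 5330 mm (x) by 4100 mm (y) outside-to-outside, with no floor or roof. The front and back walls (the −y and +y sides) span the full width; the two side walls fit between them.


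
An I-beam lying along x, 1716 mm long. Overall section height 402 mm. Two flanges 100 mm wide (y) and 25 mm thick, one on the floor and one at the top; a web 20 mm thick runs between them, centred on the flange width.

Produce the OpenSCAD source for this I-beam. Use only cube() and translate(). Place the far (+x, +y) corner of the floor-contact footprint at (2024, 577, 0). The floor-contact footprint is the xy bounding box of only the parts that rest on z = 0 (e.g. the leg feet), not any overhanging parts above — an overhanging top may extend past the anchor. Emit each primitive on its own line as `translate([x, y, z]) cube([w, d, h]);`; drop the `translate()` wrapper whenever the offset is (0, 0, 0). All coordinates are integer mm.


translate([308, 477, 0]) cube([1716, 100, 25]);
translate([308, 517, 25]) cube([1716, 20, 352]);
translate([308, 477, 377]) cube([1716, 100, 25]);


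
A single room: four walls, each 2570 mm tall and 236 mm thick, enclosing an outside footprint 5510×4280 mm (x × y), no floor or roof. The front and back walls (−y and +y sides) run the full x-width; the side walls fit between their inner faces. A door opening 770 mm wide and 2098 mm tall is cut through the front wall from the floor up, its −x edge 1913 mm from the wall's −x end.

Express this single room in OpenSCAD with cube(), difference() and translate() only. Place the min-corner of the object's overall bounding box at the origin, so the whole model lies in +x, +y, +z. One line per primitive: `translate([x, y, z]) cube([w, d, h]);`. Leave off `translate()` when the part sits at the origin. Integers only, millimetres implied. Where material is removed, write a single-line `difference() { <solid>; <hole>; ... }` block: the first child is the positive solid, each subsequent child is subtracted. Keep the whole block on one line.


difference() { cube([5510, 236, 2570]); translate([1913, 0, 0]) cube([770, 236, 2098]); }
translate([0, 4044, 0]) cube([5510, 236, 2570]);
translate([0, 236, 0]) cube([236, 3808, 2570]);
translate([5274, 236, 0]) cube([236, 3808, 2570]);


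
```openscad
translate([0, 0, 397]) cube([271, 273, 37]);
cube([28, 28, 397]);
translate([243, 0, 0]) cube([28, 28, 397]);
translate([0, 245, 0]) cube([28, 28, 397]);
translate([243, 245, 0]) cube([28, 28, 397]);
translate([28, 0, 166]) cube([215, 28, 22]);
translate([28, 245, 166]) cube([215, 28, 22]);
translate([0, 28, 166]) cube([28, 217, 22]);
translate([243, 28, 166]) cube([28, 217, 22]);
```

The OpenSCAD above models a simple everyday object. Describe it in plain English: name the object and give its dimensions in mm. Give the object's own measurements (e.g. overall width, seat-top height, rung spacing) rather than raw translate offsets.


A four-legged stool. The seat is a 271×273×37 mm slab whose top surface is at z = 434 mm; four square legs, each 28×28 mm in cross-section, run from the floor (z = 0) to the underside of the seat, each flush with a corner of the seat. Four stretchers, 28 mm wide and 22 mm tall, connect adjacent legs with their undersides at z = 166 mm, each running between the inner faces of the legs it joins and aligned with the legs' outer faces on the other axis.


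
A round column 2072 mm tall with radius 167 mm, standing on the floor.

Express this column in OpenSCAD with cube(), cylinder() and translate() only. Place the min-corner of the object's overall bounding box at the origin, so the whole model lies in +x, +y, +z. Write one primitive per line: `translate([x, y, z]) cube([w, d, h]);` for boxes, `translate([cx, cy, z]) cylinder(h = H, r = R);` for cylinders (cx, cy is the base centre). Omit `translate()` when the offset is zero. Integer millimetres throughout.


translate([167, 167, 0]) cylinder(h = 2072, r = 167);


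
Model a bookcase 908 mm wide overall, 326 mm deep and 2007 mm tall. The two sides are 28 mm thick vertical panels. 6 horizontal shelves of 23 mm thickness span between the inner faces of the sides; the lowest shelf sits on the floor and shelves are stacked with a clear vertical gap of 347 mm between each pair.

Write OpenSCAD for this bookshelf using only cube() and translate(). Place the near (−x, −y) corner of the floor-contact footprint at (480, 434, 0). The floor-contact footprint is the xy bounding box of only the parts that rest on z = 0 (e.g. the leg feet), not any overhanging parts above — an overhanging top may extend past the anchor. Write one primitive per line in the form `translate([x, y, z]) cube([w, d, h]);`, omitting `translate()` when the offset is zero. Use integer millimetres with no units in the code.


translate([480, 434, 0]) cube([28, 326, 2007]);
translate([1360, 434, 0]) cube([28, 326, 2007]);
translate([508, 434, 0]) cube([852, 326, 23]);
translate([508, 434, 370]) cube([852, 326, 23]);
translate([508, 434, 740]) cube([852, 326, 23]);
translate([508, 434, 1110]) cube([852, 326, 23]);
translate([508, 434, 1480]) cube([852, 326, 23]);
translate([508, 434, 1850]) cube([852, 326, 23]);


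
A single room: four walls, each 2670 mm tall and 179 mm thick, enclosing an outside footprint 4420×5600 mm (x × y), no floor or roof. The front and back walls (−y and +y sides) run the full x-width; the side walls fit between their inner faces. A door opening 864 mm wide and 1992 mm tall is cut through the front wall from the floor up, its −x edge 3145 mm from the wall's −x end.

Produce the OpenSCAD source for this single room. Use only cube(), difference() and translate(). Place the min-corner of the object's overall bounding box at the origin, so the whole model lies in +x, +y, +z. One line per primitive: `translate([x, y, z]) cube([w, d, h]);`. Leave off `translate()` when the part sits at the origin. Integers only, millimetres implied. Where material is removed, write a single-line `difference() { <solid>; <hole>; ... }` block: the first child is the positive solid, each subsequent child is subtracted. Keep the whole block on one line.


difference() { cube([4420, 179, 2670]); translate([3145, 0, 0]) cube([864, 179, 1992]); }
translate([0, 5421, 0]) cube([4420, 179, 2670]);
translate([0, 179, 0]) cube([179, 5242, 2670]);
translate([4241, 179, 0]) cube([179, 5242, 2670]);


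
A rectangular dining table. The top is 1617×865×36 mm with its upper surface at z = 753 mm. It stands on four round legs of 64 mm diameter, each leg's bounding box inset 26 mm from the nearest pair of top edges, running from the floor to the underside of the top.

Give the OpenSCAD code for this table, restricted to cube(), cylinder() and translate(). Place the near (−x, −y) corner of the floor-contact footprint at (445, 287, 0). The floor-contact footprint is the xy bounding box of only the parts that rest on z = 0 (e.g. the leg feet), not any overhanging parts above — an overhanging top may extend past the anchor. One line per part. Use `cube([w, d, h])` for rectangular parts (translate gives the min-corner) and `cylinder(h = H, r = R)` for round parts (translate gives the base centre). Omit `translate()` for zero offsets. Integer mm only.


translate([419, 261, 717]) cube([1617, 865, 36]);
translate([477, 319, 0]) cylinder(h = 717, r = 32);
translate([1978, 319, 0]) cylinder(h = 717, r = 32);
translate([477, 1068, 0]) cylinder(h = 717, r = 32);
translate([1978, 1068, 0]) cylinder(h = 717, r = 32);


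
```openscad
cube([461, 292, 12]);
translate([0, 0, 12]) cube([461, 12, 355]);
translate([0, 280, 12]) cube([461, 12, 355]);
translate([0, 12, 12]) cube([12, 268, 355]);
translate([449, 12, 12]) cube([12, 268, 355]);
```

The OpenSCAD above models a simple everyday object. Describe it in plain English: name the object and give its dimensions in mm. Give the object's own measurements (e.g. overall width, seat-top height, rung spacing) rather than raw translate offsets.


An open-topped rectangular box: outside dimensions 461×292×367 mm, with a uniform wall and base thickness of 12 mm. The base is a full 461×292 slab on the floor; four walls sit on top of the base. The front and back walls (the −y and +y sides) span the full width; the two side walls fit between them.


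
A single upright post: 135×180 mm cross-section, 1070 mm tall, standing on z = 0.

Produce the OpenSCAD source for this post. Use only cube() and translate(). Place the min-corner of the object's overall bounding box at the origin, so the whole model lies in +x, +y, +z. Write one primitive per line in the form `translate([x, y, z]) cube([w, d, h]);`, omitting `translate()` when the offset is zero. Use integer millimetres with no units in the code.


cube([135, 180, 1070]);


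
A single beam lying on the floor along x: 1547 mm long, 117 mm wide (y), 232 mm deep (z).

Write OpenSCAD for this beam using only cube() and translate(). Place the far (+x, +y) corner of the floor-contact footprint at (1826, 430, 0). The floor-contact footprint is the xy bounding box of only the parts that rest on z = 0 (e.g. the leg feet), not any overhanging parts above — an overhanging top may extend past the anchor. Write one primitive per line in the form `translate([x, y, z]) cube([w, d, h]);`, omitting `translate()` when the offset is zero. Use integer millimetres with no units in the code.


translate([279, 313, 0]) cube([1547, 117, 232]);
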